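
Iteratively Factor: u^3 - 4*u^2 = (u)*(u^2 - 4*u) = u^2*(u - 4)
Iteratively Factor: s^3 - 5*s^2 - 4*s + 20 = (s - 2)*(s^2 - 3*s - 10) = (s - 5)*(s - 2)*(s + 2)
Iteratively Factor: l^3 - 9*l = (l)*(l^2 - 9) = l*(l - 3)*(l + 3)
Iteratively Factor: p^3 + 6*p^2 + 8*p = (p + 2)*(p^2 + 4*p) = (p + 2)*(p + 4)*(p)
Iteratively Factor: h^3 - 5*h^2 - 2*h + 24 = (h - 3)*(h^2 - 2*h - 8) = (h - 4)*(h - 3)*(h + 2)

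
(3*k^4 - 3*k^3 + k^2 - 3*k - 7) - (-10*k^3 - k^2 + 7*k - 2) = 3*k^4 + 7*k^3 + 2*k^2 - 10*k - 5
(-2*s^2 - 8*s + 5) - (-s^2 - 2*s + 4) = -s^2 - 6*s + 1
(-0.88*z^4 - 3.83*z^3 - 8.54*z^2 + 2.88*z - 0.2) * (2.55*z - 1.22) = -2.244*z^5 - 8.6929*z^4 - 17.1044*z^3 + 17.7628*z^2 - 4.0236*z + 0.244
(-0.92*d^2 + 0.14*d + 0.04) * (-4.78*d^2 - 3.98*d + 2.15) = 4.3976*d^4 + 2.9924*d^3 - 2.7264*d^2 + 0.1418*d + 0.086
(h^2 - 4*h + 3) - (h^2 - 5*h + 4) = h - 1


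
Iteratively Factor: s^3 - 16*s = (s - 4)*(s^2 + 4*s) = (s - 4)*(s + 4)*(s)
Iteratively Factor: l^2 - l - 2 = (l + 1)*(l - 2)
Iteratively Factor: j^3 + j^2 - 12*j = (j)*(j^2 + j - 12) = j*(j - 3)*(j + 4)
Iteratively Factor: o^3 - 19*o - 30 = (o + 3)*(o^2 - 3*o - 10) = (o + 2)*(o + 3)*(o - 5)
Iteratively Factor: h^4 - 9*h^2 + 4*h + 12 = (h + 1)*(h^3 - h^2 - 8*h + 12) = (h + 1)*(h + 3)*(h^2 - 4*h + 4) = (h - 2)*(h + 1)*(h + 3)*(h - 2)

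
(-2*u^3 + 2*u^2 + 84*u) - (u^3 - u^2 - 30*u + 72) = -3*u^3 + 3*u^2 + 114*u - 72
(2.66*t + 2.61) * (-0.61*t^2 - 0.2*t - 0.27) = -1.6226*t^3 - 2.1241*t^2 - 1.2402*t - 0.7047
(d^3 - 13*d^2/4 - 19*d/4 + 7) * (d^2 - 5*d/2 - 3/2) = d^5 - 23*d^4/4 + 15*d^3/8 + 95*d^2/4 - 83*d/8 - 21/2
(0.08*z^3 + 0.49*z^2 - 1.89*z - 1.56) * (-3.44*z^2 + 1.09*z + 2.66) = -0.2752*z^5 - 1.5984*z^4 + 7.2485*z^3 + 4.6097*z^2 - 6.7278*z - 4.1496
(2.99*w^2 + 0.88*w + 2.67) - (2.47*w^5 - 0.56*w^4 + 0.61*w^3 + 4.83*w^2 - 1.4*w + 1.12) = -2.47*w^5 + 0.56*w^4 - 0.61*w^3 - 1.84*w^2 + 2.28*w + 1.55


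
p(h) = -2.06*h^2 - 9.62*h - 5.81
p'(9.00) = -46.70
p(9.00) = -259.25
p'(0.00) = -9.62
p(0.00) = -5.81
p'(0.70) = -12.50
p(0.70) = -13.55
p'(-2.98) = 2.66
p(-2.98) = 4.56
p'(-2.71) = 1.55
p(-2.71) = 5.13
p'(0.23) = -10.57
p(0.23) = -8.13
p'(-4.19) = 7.64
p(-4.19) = -1.67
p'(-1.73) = -2.49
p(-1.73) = 4.67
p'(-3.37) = 4.26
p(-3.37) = 3.21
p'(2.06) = -18.11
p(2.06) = -34.37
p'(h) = -4.12*h - 9.62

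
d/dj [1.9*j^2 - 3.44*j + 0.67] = 3.8*j - 3.44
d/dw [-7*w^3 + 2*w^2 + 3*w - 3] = -21*w^2 + 4*w + 3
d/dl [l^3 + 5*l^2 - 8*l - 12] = 3*l^2 + 10*l - 8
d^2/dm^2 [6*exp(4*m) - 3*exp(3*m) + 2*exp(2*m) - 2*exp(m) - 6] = (96*exp(3*m) - 27*exp(2*m) + 8*exp(m) - 2)*exp(m)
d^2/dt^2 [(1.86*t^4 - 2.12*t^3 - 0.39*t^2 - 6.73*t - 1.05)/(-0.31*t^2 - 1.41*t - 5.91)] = (-0.357492*t^6 - 4.878036*t^5 - 42.633432*t^4 - 246.379048*t^3 - 677.279844*t^2 + 373.058964*t - 84.592008)/(0.029791*t^6 + 0.406503*t^5 + 3.552786*t^4 + 18.302787*t^3 + 67.732146*t^2 + 147.745863*t + 206.425071)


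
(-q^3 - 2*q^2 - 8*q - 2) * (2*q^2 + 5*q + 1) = -2*q^5 - 9*q^4 - 27*q^3 - 46*q^2 - 18*q - 2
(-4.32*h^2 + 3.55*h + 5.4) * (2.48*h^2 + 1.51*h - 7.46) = -10.7136*h^4 + 2.2808*h^3 + 50.9797*h^2 - 18.329*h - 40.284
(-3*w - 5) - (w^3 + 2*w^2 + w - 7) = -w^3 - 2*w^2 - 4*w + 2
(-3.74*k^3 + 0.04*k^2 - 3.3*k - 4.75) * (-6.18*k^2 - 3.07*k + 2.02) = 23.1132*k^5 + 11.2346*k^4 + 12.7164*k^3 + 39.5668*k^2 + 7.9165*k - 9.595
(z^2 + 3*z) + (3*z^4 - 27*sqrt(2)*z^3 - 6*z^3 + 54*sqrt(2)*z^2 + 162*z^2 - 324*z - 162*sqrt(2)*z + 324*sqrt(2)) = 3*z^4 - 27*sqrt(2)*z^3 - 6*z^3 + 54*sqrt(2)*z^2 + 163*z^2 - 321*z - 162*sqrt(2)*z + 324*sqrt(2)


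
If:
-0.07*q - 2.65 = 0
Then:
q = -37.86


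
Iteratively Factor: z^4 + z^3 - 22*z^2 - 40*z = (z - 5)*(z^3 + 6*z^2 + 8*z) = z*(z - 5)*(z^2 + 6*z + 8) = z*(z - 5)*(z + 4)*(z + 2)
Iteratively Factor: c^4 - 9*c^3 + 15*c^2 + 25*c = (c)*(c^3 - 9*c^2 + 15*c + 25) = c*(c - 5)*(c^2 - 4*c - 5) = c*(c - 5)*(c + 1)*(c - 5)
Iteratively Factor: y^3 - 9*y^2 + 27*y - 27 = (y - 3)*(y^2 - 6*y + 9) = (y - 3)^2*(y - 3)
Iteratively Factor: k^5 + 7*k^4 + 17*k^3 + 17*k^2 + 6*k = (k)*(k^4 + 7*k^3 + 17*k^2 + 17*k + 6) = k*(k + 1)*(k^3 + 6*k^2 + 11*k + 6) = k*(k + 1)*(k + 3)*(k^2 + 3*k + 2) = k*(k + 1)*(k + 2)*(k + 3)*(k + 1)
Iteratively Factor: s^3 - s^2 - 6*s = (s - 3)*(s^2 + 2*s) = s*(s - 3)*(s + 2)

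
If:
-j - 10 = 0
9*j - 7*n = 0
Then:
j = -10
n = -90/7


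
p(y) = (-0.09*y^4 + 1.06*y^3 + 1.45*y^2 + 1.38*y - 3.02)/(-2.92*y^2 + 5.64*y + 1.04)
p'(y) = (5.84*y - 5.64)*(-0.09*y^4 + 1.06*y^3 + 1.45*y^2 + 1.38*y - 3.02)/(-2.92*y^2 + 5.64*y + 1.04)^2 + (-0.36*y^3 + 3.18*y^2 + 2.9*y + 1.38)/(-2.92*y^2 + 5.64*y + 1.04) = (0.5256*y^5 - 4.618*y^4 + 11.5824*y^3 + 15.5148*y^2 - 14.6208*y + 18.468)/(8.5264*y^4 - 32.9376*y^3 + 25.736*y^2 + 11.7312*y + 1.0816)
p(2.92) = -4.50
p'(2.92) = 3.16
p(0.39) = -0.79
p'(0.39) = 2.01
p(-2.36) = 0.52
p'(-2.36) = -0.24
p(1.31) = 0.99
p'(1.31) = 3.46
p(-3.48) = 0.89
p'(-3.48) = -0.40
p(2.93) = -4.47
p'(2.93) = 3.08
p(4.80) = -2.72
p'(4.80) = 0.31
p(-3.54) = 0.92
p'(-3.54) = -0.41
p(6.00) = -2.42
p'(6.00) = 0.22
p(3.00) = -4.27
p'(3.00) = 2.61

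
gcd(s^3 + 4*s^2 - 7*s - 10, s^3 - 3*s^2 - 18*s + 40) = s - 2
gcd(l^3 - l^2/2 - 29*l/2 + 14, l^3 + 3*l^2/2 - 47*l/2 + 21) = l^2 - 9*l/2 + 7/2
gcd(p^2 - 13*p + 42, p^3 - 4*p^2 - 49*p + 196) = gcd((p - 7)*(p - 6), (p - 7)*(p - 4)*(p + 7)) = p - 7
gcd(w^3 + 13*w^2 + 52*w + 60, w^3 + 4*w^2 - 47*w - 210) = w^2 + 11*w + 30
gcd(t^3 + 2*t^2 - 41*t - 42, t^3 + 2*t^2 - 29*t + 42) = t + 7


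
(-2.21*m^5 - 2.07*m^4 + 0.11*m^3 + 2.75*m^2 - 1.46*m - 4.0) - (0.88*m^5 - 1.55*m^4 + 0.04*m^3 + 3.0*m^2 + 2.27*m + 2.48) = -3.09*m^5 - 0.52*m^4 + 0.07*m^3 - 0.25*m^2 - 3.73*m - 6.48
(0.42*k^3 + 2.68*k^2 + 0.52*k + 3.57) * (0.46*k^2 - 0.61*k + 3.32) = 0.1932*k^5 + 0.9766*k^4 - 0.00120000000000009*k^3 + 10.2226*k^2 - 0.4513*k + 11.8524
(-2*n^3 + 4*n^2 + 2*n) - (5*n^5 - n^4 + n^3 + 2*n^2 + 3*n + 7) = -5*n^5 + n^4 - 3*n^3 + 2*n^2 - n - 7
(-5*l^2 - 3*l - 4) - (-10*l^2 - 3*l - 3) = 5*l^2 - 1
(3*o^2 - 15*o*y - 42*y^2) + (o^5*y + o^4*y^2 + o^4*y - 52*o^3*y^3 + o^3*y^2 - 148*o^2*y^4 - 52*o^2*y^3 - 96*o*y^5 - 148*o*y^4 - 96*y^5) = o^5*y + o^4*y^2 + o^4*y - 52*o^3*y^3 + o^3*y^2 - 148*o^2*y^4 - 52*o^2*y^3 + 3*o^2 - 96*o*y^5 - 148*o*y^4 - 15*o*y - 96*y^5 - 42*y^2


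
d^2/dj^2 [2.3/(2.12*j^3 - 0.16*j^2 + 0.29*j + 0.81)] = ((0.736 - 29.256*j)*(2.12*j^3 - 0.16*j^2 + 0.29*j + 0.81) + 2.3*(6.36*j^2 - 0.32*j + 0.29)*(12.72*j^2 - 0.64*j + 0.58))/(2.12*j^3 - 0.16*j^2 + 0.29*j + 0.81)^3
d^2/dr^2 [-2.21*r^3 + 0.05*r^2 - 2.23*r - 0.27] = 0.1 - 13.26*r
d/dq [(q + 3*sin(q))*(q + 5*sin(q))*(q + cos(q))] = -(q + 3*sin(q))*(q + 5*sin(q))*(sin(q) - 1) + (q + 3*sin(q))*(q + cos(q))*(5*cos(q) + 1) + (q + 5*sin(q))*(q + cos(q))*(3*cos(q) + 1)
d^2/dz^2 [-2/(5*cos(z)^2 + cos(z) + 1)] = 2*(100*sin(z)^4 - 31*sin(z)^2 - 79*cos(z)/4 + 15*cos(3*z)/4 - 61)/(-5*sin(z)^2 + cos(z) + 6)^3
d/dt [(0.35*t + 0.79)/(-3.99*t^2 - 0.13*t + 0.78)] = (1.3965*t^2 + 6.3042*t + 0.3757)/(15.9201*t^4 + 1.0374*t^3 - 6.2075*t^2 - 0.2028*t + 0.6084)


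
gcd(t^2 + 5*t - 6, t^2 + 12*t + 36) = t + 6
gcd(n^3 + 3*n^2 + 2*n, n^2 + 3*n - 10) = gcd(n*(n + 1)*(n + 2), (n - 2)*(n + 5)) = 1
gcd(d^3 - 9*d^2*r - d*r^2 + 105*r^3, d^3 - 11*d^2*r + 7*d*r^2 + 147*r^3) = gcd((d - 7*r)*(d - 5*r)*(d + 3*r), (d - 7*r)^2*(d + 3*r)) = -d^2 + 4*d*r + 21*r^2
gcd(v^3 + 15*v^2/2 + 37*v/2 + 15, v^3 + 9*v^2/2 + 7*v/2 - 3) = v^2 + 5*v + 6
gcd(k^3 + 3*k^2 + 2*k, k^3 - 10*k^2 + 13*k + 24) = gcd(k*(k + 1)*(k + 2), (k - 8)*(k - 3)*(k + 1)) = k + 1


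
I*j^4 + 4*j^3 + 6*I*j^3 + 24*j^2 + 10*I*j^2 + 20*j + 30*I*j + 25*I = (j + 5)*(j - 5*I)*(j + I)*(I*j + I)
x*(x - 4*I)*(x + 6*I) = x^3 + 2*I*x^2 + 24*x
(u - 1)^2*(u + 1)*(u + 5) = u^4 + 4*u^3 - 6*u^2 - 4*u + 5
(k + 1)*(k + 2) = k^2 + 3*k + 2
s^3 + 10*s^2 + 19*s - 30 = (s - 1)*(s + 5)*(s + 6)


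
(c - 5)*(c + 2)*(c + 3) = c^3 - 19*c - 30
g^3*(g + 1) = g^4 + g^3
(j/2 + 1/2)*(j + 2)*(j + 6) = j^3/2 + 9*j^2/2 + 10*j + 6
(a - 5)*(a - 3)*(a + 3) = a^3 - 5*a^2 - 9*a + 45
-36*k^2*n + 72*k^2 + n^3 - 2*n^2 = (-6*k + n)*(6*k + n)*(n - 2)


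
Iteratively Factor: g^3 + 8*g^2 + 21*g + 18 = (g + 3)*(g^2 + 5*g + 6) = (g + 3)^2*(g + 2)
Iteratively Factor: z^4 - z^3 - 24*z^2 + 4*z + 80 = (z + 2)*(z^3 - 3*z^2 - 18*z + 40) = (z - 5)*(z + 2)*(z^2 + 2*z - 8) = (z - 5)*(z + 2)*(z + 4)*(z - 2)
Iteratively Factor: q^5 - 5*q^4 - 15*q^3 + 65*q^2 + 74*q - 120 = (q + 3)*(q^4 - 8*q^3 + 9*q^2 + 38*q - 40) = (q + 2)*(q + 3)*(q^3 - 10*q^2 + 29*q - 20) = (q - 4)*(q + 2)*(q + 3)*(q^2 - 6*q + 5) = (q - 5)*(q - 4)*(q + 2)*(q + 3)*(q - 1)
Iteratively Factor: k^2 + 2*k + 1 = (k + 1)*(k + 1)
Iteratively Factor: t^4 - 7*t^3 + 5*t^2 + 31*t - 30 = (t + 2)*(t^3 - 9*t^2 + 23*t - 15) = (t - 5)*(t + 2)*(t^2 - 4*t + 3) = (t - 5)*(t - 3)*(t + 2)*(t - 1)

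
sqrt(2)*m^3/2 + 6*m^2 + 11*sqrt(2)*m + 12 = (m + 2*sqrt(2))*(m + 3*sqrt(2))*(sqrt(2)*m/2 + 1)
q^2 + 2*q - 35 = (q - 5)*(q + 7)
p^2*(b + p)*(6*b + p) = 6*b^2*p^2 + 7*b*p^3 + p^4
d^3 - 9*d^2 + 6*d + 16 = (d - 8)*(d - 2)*(d + 1)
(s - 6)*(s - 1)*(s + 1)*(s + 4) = s^4 - 2*s^3 - 25*s^2 + 2*s + 24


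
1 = 1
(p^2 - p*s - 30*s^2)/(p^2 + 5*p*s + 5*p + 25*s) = (p - 6*s)/(p + 5)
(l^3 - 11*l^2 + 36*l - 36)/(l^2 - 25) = (l^3 - 11*l^2 + 36*l - 36)/(l^2 - 25)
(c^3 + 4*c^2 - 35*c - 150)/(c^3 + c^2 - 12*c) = (c^3 + 4*c^2 - 35*c - 150)/(c*(c^2 + c - 12))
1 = 1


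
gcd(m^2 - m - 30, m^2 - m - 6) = 1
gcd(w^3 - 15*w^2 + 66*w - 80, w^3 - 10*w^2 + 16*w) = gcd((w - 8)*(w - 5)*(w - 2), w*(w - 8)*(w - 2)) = w^2 - 10*w + 16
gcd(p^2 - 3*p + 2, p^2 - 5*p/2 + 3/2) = p - 1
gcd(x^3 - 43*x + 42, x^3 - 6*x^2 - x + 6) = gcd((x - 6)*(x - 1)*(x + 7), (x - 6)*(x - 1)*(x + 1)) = x^2 - 7*x + 6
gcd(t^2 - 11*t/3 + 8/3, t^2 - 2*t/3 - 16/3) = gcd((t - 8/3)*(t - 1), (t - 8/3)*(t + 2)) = t - 8/3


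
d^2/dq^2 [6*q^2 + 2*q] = 12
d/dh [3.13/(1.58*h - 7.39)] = -4.9454/(1.58*h - 7.39)^2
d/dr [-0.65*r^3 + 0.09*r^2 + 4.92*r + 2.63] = -1.95*r^2 + 0.18*r + 4.92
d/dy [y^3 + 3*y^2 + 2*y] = 3*y^2 + 6*y + 2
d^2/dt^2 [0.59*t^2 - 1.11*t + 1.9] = 1.18000000000000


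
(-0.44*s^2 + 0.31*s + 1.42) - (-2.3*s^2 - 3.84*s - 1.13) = 1.86*s^2 + 4.15*s + 2.55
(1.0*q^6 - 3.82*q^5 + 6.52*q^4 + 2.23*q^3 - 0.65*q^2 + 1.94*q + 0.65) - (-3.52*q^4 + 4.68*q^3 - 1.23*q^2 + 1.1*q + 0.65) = 1.0*q^6 - 3.82*q^5 + 10.04*q^4 - 2.45*q^3 + 0.58*q^2 + 0.84*q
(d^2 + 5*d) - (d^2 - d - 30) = 6*d + 30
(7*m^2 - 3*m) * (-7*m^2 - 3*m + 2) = -49*m^4 + 23*m^2 - 6*m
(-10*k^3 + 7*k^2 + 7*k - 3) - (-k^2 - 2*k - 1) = -10*k^3 + 8*k^2 + 9*k - 2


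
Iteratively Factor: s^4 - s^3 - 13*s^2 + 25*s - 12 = (s + 4)*(s^3 - 5*s^2 + 7*s - 3) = (s - 1)*(s + 4)*(s^2 - 4*s + 3) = (s - 3)*(s - 1)*(s + 4)*(s - 1)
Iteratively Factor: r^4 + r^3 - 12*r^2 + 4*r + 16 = (r - 2)*(r^3 + 3*r^2 - 6*r - 8) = (r - 2)*(r + 4)*(r^2 - r - 2) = (r - 2)^2*(r + 4)*(r + 1)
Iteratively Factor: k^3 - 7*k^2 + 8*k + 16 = (k + 1)*(k^2 - 8*k + 16) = (k - 4)*(k + 1)*(k - 4)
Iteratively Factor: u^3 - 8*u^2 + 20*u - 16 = (u - 4)*(u^2 - 4*u + 4) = (u - 4)*(u - 2)*(u - 2)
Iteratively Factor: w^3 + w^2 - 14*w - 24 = (w + 3)*(w^2 - 2*w - 8) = (w + 2)*(w + 3)*(w - 4)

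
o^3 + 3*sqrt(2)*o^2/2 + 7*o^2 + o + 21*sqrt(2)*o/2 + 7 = (o + 7)*(o + sqrt(2)/2)*(o + sqrt(2))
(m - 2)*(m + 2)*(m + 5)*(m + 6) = m^4 + 11*m^3 + 26*m^2 - 44*m - 120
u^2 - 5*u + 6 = (u - 3)*(u - 2)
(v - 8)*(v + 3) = v^2 - 5*v - 24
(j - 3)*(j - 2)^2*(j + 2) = j^4 - 5*j^3 + 2*j^2 + 20*j - 24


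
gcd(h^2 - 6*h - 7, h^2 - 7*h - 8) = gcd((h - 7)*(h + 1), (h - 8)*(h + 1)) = h + 1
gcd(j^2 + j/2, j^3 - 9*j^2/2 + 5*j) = j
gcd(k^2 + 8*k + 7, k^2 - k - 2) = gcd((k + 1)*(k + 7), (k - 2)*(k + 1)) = k + 1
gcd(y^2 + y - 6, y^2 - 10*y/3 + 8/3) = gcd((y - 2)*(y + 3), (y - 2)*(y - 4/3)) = y - 2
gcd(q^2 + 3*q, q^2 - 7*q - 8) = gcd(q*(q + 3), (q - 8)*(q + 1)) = 1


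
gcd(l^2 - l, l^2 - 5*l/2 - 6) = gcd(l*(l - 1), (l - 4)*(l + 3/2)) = 1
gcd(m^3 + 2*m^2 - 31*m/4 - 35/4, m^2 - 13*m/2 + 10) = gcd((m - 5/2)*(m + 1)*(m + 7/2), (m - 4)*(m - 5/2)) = m - 5/2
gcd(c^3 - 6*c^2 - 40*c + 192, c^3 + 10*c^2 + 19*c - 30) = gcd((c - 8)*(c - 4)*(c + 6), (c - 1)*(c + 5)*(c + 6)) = c + 6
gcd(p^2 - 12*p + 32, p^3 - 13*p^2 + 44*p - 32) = p^2 - 12*p + 32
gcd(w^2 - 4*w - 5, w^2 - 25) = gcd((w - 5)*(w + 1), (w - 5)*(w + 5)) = w - 5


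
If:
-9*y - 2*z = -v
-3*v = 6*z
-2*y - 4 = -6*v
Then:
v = 18/25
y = 4/25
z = -9/25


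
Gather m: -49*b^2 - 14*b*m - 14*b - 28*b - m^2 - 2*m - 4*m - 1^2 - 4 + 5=-49*b^2 - 42*b - m^2 + m*(-14*b - 6)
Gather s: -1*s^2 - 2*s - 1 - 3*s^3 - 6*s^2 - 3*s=-3*s^3 - 7*s^2 - 5*s - 1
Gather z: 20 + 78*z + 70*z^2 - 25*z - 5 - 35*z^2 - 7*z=35*z^2 + 46*z + 15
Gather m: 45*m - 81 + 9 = 45*m - 72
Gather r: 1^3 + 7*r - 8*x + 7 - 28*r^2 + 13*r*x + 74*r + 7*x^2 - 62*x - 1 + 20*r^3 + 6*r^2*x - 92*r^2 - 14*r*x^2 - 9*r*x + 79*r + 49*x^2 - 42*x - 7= 20*r^3 + r^2*(6*x - 120) + r*(-14*x^2 + 4*x + 160) + 56*x^2 - 112*x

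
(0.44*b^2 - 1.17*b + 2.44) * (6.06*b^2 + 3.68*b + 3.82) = 2.6664*b^4 - 5.471*b^3 + 12.1616*b^2 + 4.5098*b + 9.3208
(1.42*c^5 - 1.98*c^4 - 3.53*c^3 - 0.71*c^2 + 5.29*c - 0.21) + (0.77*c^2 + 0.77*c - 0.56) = 1.42*c^5 - 1.98*c^4 - 3.53*c^3 + 0.0600000000000001*c^2 + 6.06*c - 0.77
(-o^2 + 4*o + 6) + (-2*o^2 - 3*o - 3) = -3*o^2 + o + 3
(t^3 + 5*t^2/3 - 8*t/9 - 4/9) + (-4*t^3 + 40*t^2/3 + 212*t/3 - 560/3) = -3*t^3 + 15*t^2 + 628*t/9 - 1684/9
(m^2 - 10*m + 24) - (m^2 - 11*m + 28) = m - 4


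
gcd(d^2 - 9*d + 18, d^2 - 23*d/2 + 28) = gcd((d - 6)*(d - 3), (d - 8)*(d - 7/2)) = 1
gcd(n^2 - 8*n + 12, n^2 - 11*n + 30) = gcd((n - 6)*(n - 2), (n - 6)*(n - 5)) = n - 6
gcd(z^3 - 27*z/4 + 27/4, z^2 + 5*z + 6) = z + 3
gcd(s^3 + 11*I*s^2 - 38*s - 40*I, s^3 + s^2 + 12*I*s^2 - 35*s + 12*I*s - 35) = s + 5*I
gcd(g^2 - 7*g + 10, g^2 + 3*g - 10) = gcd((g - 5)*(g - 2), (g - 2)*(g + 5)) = g - 2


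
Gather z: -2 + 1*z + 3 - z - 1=0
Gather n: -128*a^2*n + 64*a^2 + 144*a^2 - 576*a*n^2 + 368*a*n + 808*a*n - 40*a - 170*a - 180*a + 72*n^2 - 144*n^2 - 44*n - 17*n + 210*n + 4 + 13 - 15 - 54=208*a^2 - 390*a + n^2*(-576*a - 72) + n*(-128*a^2 + 1176*a + 149) - 52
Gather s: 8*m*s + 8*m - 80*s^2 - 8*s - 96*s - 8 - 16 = 8*m - 80*s^2 + s*(8*m - 104) - 24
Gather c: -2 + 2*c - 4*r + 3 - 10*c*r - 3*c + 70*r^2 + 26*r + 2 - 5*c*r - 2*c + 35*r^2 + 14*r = c*(-15*r - 3) + 105*r^2 + 36*r + 3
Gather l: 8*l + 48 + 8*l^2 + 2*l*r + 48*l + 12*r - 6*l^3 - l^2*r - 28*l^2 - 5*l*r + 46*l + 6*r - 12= -6*l^3 + l^2*(-r - 20) + l*(102 - 3*r) + 18*r + 36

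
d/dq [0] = 0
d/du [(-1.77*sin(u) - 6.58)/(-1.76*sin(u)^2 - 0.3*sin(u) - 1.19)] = (-3.1152*sin(u)^2 - 23.1616*sin(u) + 0.1323)*cos(u)/(3.0976*sin(u)^4 + 1.056*sin(u)^3 + 4.2788*sin(u)^2 + 0.714*sin(u) + 1.4161)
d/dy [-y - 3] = -1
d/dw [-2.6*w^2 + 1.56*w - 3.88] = 1.56 - 5.2*w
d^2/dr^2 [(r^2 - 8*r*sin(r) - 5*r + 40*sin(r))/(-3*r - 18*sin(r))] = 14*(-r^3*sin(r) + 5*r^2*sin(r) - 3*r^2*cos(2*r) - 9*r^2 + 12*r*sin(2*r) + 10*r*cos(r) + 15*r*cos(2*r) + 45*r - 10*sin(r) - 30*sin(2*r) + 6*cos(2*r) - 6)/(3*(r + 6*sin(r))^3)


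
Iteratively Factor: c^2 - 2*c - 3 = (c + 1)*(c - 3)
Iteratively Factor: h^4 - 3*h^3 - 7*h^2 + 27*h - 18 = (h - 2)*(h^3 - h^2 - 9*h + 9) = (h - 3)*(h - 2)*(h^2 + 2*h - 3) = (h - 3)*(h - 2)*(h - 1)*(h + 3)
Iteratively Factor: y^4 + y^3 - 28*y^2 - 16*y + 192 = (y - 4)*(y^3 + 5*y^2 - 8*y - 48) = (y - 4)*(y + 4)*(y^2 + y - 12) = (y - 4)*(y - 3)*(y + 4)*(y + 4)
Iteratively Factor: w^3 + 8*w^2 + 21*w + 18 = (w + 2)*(w^2 + 6*w + 9) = (w + 2)*(w + 3)*(w + 3)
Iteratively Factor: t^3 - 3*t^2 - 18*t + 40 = (t + 4)*(t^2 - 7*t + 10) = (t - 5)*(t + 4)*(t - 2)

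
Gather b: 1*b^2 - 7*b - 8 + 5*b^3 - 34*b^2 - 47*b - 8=5*b^3 - 33*b^2 - 54*b - 16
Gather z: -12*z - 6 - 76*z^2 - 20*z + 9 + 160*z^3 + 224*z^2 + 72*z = 160*z^3 + 148*z^2 + 40*z + 3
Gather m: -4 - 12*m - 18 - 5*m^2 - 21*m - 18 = -5*m^2 - 33*m - 40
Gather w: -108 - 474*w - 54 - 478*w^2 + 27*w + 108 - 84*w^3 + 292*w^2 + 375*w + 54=-84*w^3 - 186*w^2 - 72*w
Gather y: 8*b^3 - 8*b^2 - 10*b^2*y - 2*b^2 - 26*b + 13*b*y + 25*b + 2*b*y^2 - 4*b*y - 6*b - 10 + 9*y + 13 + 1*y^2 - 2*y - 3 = 8*b^3 - 10*b^2 - 7*b + y^2*(2*b + 1) + y*(-10*b^2 + 9*b + 7)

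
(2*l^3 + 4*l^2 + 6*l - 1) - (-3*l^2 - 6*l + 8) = 2*l^3 + 7*l^2 + 12*l - 9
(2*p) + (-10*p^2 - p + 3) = -10*p^2 + p + 3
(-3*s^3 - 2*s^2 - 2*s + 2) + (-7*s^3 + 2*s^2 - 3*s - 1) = -10*s^3 - 5*s + 1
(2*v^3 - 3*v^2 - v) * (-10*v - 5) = -20*v^4 + 20*v^3 + 25*v^2 + 5*v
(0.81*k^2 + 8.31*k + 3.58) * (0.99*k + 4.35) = 0.8019*k^3 + 11.7504*k^2 + 39.6927*k + 15.573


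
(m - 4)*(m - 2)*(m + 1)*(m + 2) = m^4 - 3*m^3 - 8*m^2 + 12*m + 16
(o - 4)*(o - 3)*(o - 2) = o^3 - 9*o^2 + 26*o - 24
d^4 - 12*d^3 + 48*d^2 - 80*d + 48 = (d - 6)*(d - 2)^3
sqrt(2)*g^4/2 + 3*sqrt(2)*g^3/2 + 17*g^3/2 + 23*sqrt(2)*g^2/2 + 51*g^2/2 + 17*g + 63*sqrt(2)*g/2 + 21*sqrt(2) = (g + 1)*(g + 3*sqrt(2)/2)*(g + 7*sqrt(2))*(sqrt(2)*g/2 + sqrt(2))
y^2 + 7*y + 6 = (y + 1)*(y + 6)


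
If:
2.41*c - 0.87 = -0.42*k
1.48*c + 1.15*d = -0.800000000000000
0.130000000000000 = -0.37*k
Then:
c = 0.42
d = -1.24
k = -0.35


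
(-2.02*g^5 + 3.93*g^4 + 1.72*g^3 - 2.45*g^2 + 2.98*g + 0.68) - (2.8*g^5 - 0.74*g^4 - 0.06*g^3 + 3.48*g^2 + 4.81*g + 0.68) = -4.82*g^5 + 4.67*g^4 + 1.78*g^3 - 5.93*g^2 - 1.83*g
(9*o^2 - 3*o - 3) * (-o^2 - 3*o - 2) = -9*o^4 - 24*o^3 - 6*o^2 + 15*o + 6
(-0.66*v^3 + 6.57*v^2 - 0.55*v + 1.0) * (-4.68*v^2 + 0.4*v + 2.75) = 3.0888*v^5 - 31.0116*v^4 + 3.387*v^3 + 13.1675*v^2 - 1.1125*v + 2.75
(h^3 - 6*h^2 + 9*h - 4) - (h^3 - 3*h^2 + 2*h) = -3*h^2 + 7*h - 4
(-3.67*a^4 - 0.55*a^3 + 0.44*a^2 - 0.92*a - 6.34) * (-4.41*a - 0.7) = 16.1847*a^5 + 4.9945*a^4 - 1.5554*a^3 + 3.7492*a^2 + 28.6034*a + 4.438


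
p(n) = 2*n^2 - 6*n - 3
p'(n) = 4*n - 6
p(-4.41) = 62.36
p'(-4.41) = -23.64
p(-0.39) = -0.36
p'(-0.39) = -7.56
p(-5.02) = 77.52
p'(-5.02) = -26.08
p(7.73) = 70.13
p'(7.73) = 24.92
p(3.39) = -0.36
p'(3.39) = 7.56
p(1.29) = -7.41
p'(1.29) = -0.84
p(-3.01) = 33.18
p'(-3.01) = -18.04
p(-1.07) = 5.71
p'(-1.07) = -10.28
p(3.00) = -3.00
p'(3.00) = 6.00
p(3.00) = -3.00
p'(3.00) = 6.00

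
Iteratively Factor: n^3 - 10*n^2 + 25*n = (n)*(n^2 - 10*n + 25) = n*(n - 5)*(n - 5)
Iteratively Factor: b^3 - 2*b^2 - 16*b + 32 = (b - 2)*(b^2 - 16) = (b - 4)*(b - 2)*(b + 4)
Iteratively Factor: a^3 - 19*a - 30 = (a + 3)*(a^2 - 3*a - 10) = (a - 5)*(a + 3)*(a + 2)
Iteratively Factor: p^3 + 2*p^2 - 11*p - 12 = (p + 4)*(p^2 - 2*p - 3) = (p + 1)*(p + 4)*(p - 3)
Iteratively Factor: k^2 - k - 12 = (k + 3)*(k - 4)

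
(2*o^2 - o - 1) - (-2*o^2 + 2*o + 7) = 4*o^2 - 3*o - 8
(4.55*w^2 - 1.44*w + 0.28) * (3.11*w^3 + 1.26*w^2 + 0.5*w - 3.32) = 14.1505*w^5 + 1.2546*w^4 + 1.3314*w^3 - 15.4732*w^2 + 4.9208*w - 0.9296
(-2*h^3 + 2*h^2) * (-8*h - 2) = 16*h^4 - 12*h^3 - 4*h^2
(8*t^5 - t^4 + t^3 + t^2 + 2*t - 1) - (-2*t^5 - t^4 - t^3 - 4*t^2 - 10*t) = 10*t^5 + 2*t^3 + 5*t^2 + 12*t - 1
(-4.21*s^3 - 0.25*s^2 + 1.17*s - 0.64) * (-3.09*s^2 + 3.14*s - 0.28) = 13.0089*s^5 - 12.4469*s^4 - 3.2215*s^3 + 5.7214*s^2 - 2.3372*s + 0.1792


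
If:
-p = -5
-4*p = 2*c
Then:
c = -10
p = 5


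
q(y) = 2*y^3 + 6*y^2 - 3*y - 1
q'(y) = 6*y^2 + 12*y - 3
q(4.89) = 361.66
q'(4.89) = 199.15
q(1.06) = 4.94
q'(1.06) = 16.46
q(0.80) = 1.46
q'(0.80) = 10.44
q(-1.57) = 10.76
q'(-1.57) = -7.05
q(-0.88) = 4.92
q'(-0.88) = -8.91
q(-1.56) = 10.69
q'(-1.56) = -7.12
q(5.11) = 407.21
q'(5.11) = 214.99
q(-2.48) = 12.84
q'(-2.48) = 4.14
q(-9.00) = -946.00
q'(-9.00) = 375.00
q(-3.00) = 8.00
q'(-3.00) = 15.00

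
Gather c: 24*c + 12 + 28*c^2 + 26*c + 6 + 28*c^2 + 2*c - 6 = 56*c^2 + 52*c + 12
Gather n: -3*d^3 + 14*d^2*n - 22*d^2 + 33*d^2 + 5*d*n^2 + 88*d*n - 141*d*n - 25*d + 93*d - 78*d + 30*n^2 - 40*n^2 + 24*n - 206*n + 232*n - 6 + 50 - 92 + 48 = -3*d^3 + 11*d^2 - 10*d + n^2*(5*d - 10) + n*(14*d^2 - 53*d + 50)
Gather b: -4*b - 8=-4*b - 8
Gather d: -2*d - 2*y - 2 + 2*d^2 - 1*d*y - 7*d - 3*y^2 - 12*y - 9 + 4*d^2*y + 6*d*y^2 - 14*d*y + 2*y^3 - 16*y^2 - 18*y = d^2*(4*y + 2) + d*(6*y^2 - 15*y - 9) + 2*y^3 - 19*y^2 - 32*y - 11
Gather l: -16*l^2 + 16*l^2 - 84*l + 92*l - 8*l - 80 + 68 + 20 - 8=0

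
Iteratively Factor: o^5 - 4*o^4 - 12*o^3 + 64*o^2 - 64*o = (o - 4)*(o^4 - 12*o^2 + 16*o) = (o - 4)*(o - 2)*(o^3 + 2*o^2 - 8*o) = (o - 4)*(o - 2)*(o + 4)*(o^2 - 2*o) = o*(o - 4)*(o - 2)*(o + 4)*(o - 2)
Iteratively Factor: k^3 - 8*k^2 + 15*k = (k - 5)*(k^2 - 3*k) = (k - 5)*(k - 3)*(k)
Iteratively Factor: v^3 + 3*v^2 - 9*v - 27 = (v + 3)*(v^2 - 9) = (v + 3)^2*(v - 3)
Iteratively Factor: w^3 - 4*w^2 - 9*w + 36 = (w - 4)*(w^2 - 9) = (w - 4)*(w + 3)*(w - 3)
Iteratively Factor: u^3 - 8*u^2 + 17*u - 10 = (u - 2)*(u^2 - 6*u + 5) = (u - 5)*(u - 2)*(u - 1)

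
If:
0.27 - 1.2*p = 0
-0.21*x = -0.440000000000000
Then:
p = 0.22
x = 2.10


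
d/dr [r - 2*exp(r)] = 1 - 2*exp(r)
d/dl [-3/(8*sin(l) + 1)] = 24*cos(l)/(8*sin(l) + 1)^2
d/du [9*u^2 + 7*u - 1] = 18*u + 7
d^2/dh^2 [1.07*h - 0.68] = 0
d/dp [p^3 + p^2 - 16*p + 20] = 3*p^2 + 2*p - 16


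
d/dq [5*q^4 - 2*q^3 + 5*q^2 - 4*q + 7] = 20*q^3 - 6*q^2 + 10*q - 4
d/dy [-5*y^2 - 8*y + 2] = -10*y - 8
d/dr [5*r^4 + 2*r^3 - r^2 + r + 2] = 20*r^3 + 6*r^2 - 2*r + 1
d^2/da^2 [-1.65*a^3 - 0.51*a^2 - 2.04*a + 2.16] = -9.9*a - 1.02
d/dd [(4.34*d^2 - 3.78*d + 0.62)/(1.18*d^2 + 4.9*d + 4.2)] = (25.7264*d^2 + 34.9928*d - 18.914)/(1.3924*d^4 + 11.564*d^3 + 33.922*d^2 + 41.16*d + 17.64)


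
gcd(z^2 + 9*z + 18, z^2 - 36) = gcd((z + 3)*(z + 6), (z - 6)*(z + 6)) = z + 6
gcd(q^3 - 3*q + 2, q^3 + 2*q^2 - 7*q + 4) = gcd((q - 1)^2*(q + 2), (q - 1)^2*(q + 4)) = q^2 - 2*q + 1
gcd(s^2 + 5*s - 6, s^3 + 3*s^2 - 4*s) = s - 1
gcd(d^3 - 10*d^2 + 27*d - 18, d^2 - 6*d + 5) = d - 1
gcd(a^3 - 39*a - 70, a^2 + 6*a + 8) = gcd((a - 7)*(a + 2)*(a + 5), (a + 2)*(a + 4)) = a + 2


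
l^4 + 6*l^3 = l^3*(l + 6)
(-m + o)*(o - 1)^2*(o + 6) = -m*o^3 - 4*m*o^2 + 11*m*o - 6*m + o^4 + 4*o^3 - 11*o^2 + 6*o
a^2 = a^2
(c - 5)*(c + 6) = c^2 + c - 30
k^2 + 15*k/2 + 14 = (k + 7/2)*(k + 4)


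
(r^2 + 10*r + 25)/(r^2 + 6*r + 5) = (r + 5)/(r + 1)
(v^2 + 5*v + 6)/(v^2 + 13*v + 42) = (v^2 + 5*v + 6)/(v^2 + 13*v + 42)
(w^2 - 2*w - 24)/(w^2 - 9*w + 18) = (w + 4)/(w - 3)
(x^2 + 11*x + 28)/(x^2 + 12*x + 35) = (x + 4)/(x + 5)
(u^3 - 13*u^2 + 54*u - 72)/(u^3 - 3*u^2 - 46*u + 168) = (u - 3)/(u + 7)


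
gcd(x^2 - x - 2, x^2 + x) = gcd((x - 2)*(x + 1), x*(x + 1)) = x + 1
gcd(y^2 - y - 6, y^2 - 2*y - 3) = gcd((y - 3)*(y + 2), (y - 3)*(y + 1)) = y - 3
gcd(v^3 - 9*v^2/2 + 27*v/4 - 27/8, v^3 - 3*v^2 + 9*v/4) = v^2 - 3*v + 9/4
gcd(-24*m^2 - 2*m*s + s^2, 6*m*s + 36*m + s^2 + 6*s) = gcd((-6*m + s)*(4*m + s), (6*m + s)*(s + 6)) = 1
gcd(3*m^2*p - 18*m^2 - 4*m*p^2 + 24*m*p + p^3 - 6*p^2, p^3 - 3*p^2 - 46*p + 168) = p - 6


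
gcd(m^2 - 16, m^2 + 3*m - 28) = m - 4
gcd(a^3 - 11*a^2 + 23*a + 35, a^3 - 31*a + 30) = a - 5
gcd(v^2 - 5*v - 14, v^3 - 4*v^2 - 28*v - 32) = v + 2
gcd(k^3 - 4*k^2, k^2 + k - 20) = k - 4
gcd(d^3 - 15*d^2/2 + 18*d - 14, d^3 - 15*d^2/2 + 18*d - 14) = d^3 - 15*d^2/2 + 18*d - 14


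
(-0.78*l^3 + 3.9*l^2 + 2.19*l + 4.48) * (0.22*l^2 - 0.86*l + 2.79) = -0.1716*l^5 + 1.5288*l^4 - 5.0484*l^3 + 9.9832*l^2 + 2.2573*l + 12.4992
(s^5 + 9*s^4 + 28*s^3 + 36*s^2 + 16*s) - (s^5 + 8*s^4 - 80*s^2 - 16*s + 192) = s^4 + 28*s^3 + 116*s^2 + 32*s - 192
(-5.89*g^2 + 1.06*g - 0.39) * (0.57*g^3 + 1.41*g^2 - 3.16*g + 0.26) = -3.3573*g^5 - 7.7007*g^4 + 19.8847*g^3 - 5.4309*g^2 + 1.508*g - 0.1014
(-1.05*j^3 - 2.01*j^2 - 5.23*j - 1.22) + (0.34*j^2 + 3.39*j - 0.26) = -1.05*j^3 - 1.67*j^2 - 1.84*j - 1.48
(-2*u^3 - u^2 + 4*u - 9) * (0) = 0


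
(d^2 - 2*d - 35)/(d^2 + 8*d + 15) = (d - 7)/(d + 3)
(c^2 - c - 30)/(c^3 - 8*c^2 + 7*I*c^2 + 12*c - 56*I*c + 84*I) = (c + 5)/(c^2 + c*(-2 + 7*I) - 14*I)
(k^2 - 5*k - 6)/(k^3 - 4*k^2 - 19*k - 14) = (k - 6)/(k^2 - 5*k - 14)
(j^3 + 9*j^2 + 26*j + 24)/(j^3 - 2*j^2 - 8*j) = (j^2 + 7*j + 12)/(j*(j - 4))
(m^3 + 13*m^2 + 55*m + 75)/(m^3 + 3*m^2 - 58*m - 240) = (m^2 + 8*m + 15)/(m^2 - 2*m - 48)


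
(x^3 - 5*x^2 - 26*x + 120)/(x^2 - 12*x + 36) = (x^2 + x - 20)/(x - 6)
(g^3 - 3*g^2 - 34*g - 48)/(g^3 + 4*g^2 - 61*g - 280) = (g^2 + 5*g + 6)/(g^2 + 12*g + 35)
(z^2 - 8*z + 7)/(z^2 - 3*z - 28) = (z - 1)/(z + 4)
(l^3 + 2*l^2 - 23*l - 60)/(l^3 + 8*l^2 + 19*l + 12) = (l - 5)/(l + 1)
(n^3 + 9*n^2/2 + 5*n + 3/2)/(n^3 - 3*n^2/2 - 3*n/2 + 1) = (2*n^2 + 7*n + 3)/(2*n^2 - 5*n + 2)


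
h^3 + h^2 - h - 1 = (h - 1)*(h + 1)^2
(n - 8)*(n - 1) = n^2 - 9*n + 8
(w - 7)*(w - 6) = w^2 - 13*w + 42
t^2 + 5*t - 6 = (t - 1)*(t + 6)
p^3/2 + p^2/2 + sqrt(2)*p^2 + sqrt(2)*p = p*(p/2 + sqrt(2))*(p + 1)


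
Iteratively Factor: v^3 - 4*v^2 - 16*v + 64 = (v + 4)*(v^2 - 8*v + 16) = (v - 4)*(v + 4)*(v - 4)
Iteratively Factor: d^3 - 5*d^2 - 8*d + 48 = (d - 4)*(d^2 - d - 12) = (d - 4)*(d + 3)*(d - 4)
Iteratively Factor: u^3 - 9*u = (u - 3)*(u^2 + 3*u) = (u - 3)*(u + 3)*(u)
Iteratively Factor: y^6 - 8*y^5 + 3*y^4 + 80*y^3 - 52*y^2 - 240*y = (y)*(y^5 - 8*y^4 + 3*y^3 + 80*y^2 - 52*y - 240) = y*(y + 2)*(y^4 - 10*y^3 + 23*y^2 + 34*y - 120) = y*(y - 5)*(y + 2)*(y^3 - 5*y^2 - 2*y + 24) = y*(y - 5)*(y - 4)*(y + 2)*(y^2 - y - 6) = y*(y - 5)*(y - 4)*(y + 2)^2*(y - 3)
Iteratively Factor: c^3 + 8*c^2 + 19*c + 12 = (c + 4)*(c^2 + 4*c + 3) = (c + 1)*(c + 4)*(c + 3)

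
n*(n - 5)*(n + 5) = n^3 - 25*n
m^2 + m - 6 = (m - 2)*(m + 3)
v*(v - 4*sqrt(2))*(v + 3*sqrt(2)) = v^3 - sqrt(2)*v^2 - 24*v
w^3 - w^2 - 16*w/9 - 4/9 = (w - 2)*(w + 1/3)*(w + 2/3)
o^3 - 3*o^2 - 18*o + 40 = (o - 5)*(o - 2)*(o + 4)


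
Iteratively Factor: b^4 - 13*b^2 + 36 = (b - 3)*(b^3 + 3*b^2 - 4*b - 12) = (b - 3)*(b + 2)*(b^2 + b - 6) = (b - 3)*(b + 2)*(b + 3)*(b - 2)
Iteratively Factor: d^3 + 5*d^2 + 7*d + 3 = (d + 3)*(d^2 + 2*d + 1) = (d + 1)*(d + 3)*(d + 1)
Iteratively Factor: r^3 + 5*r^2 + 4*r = (r)*(r^2 + 5*r + 4) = r*(r + 4)*(r + 1)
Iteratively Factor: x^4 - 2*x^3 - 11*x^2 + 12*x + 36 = (x + 2)*(x^3 - 4*x^2 - 3*x + 18) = (x + 2)^2*(x^2 - 6*x + 9) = (x - 3)*(x + 2)^2*(x - 3)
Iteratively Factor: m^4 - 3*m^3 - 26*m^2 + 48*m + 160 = (m - 5)*(m^3 + 2*m^2 - 16*m - 32) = (m - 5)*(m + 2)*(m^2 - 16) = (m - 5)*(m - 4)*(m + 2)*(m + 4)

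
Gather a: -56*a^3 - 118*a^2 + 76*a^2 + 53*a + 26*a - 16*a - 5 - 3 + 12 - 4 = -56*a^3 - 42*a^2 + 63*a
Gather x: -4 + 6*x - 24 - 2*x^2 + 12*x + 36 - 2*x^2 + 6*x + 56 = -4*x^2 + 24*x + 64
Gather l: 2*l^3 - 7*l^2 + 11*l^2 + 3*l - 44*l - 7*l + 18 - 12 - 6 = 2*l^3 + 4*l^2 - 48*l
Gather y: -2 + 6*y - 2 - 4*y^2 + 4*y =-4*y^2 + 10*y - 4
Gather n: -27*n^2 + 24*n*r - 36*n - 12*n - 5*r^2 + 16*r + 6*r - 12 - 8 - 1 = -27*n^2 + n*(24*r - 48) - 5*r^2 + 22*r - 21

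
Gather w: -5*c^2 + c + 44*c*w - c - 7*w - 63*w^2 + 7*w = -5*c^2 + 44*c*w - 63*w^2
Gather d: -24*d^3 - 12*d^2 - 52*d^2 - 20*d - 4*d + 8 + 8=-24*d^3 - 64*d^2 - 24*d + 16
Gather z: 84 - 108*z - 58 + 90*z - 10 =16 - 18*z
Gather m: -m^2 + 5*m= -m^2 + 5*m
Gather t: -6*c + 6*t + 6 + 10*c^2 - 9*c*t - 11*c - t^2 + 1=10*c^2 - 17*c - t^2 + t*(6 - 9*c) + 7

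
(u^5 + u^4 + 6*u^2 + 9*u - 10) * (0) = 0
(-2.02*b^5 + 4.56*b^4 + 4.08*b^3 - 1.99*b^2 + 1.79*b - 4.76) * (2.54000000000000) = -5.1308*b^5 + 11.5824*b^4 + 10.3632*b^3 - 5.0546*b^2 + 4.5466*b - 12.0904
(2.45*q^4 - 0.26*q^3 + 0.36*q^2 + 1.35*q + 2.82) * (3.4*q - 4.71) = 8.33*q^5 - 12.4235*q^4 + 2.4486*q^3 + 2.8944*q^2 + 3.2295*q - 13.2822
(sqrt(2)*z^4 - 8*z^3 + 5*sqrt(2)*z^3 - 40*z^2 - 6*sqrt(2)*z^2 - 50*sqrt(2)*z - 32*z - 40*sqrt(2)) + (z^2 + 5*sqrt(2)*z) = sqrt(2)*z^4 - 8*z^3 + 5*sqrt(2)*z^3 - 39*z^2 - 6*sqrt(2)*z^2 - 45*sqrt(2)*z - 32*z - 40*sqrt(2)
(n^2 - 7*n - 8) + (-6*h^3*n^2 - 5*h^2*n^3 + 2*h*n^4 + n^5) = -6*h^3*n^2 - 5*h^2*n^3 + 2*h*n^4 + n^5 + n^2 - 7*n - 8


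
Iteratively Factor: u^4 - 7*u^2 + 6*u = (u - 2)*(u^3 + 2*u^2 - 3*u) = (u - 2)*(u + 3)*(u^2 - u) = u*(u - 2)*(u + 3)*(u - 1)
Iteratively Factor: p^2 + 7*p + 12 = (p + 4)*(p + 3)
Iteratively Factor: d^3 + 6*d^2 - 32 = (d + 4)*(d^2 + 2*d - 8) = (d + 4)^2*(d - 2)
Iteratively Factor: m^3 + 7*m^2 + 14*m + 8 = (m + 1)*(m^2 + 6*m + 8) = (m + 1)*(m + 4)*(m + 2)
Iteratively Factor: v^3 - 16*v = (v)*(v^2 - 16) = v*(v - 4)*(v + 4)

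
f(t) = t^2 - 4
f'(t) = 2*t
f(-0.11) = -3.99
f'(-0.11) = -0.22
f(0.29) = -3.92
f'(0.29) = 0.58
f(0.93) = -3.14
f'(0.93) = 1.86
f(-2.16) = 0.67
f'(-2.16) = -4.32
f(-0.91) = -3.17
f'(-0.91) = -1.82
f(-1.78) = -0.83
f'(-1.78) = -3.56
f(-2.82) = 3.95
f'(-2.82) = -5.64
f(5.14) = 22.42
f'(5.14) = 10.28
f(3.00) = 5.00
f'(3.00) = 6.00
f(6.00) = 32.00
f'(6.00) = 12.00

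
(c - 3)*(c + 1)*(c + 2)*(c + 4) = c^4 + 4*c^3 - 7*c^2 - 34*c - 24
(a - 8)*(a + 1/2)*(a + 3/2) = a^3 - 6*a^2 - 61*a/4 - 6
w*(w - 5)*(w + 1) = w^3 - 4*w^2 - 5*w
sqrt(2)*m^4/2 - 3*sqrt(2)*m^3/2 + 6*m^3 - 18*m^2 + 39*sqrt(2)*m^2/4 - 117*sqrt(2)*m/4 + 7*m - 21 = (m/2 + sqrt(2))*(m - 3)*(m + 7*sqrt(2)/2)*(sqrt(2)*m + 1)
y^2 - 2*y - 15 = (y - 5)*(y + 3)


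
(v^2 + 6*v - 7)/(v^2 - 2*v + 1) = (v + 7)/(v - 1)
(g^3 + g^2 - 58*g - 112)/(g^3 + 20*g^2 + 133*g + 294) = (g^2 - 6*g - 16)/(g^2 + 13*g + 42)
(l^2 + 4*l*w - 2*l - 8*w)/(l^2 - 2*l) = (l + 4*w)/l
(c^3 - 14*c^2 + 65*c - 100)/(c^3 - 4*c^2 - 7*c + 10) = (c^2 - 9*c + 20)/(c^2 + c - 2)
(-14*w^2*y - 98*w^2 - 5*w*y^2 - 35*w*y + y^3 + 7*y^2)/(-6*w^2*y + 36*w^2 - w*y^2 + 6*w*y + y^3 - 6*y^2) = (-7*w*y - 49*w + y^2 + 7*y)/(-3*w*y + 18*w + y^2 - 6*y)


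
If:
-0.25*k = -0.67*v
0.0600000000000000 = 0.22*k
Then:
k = 0.27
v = 0.10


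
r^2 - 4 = (r - 2)*(r + 2)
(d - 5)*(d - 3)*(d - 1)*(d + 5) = d^4 - 4*d^3 - 22*d^2 + 100*d - 75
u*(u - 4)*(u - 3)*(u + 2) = u^4 - 5*u^3 - 2*u^2 + 24*u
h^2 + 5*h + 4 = (h + 1)*(h + 4)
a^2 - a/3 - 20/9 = (a - 5/3)*(a + 4/3)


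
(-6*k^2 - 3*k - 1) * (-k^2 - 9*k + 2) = 6*k^4 + 57*k^3 + 16*k^2 + 3*k - 2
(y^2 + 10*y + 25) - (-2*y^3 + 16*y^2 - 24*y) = 2*y^3 - 15*y^2 + 34*y + 25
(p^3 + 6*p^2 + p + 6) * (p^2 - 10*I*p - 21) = p^5 + 6*p^4 - 10*I*p^4 - 20*p^3 - 60*I*p^3 - 120*p^2 - 10*I*p^2 - 21*p - 60*I*p - 126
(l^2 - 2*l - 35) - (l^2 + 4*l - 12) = -6*l - 23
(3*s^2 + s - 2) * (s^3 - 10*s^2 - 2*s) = 3*s^5 - 29*s^4 - 18*s^3 + 18*s^2 + 4*s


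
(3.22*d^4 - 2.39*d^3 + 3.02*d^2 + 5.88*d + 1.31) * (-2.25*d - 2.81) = -7.245*d^5 - 3.6707*d^4 - 0.0790999999999995*d^3 - 21.7162*d^2 - 19.4703*d - 3.6811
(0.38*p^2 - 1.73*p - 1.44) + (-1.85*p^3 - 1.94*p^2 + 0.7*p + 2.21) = -1.85*p^3 - 1.56*p^2 - 1.03*p + 0.77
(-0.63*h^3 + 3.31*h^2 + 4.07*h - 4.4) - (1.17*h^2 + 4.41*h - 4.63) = -0.63*h^3 + 2.14*h^2 - 0.34*h + 0.23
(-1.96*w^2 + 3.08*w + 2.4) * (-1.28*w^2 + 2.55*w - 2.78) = 2.5088*w^4 - 8.9404*w^3 + 10.2308*w^2 - 2.4424*w - 6.672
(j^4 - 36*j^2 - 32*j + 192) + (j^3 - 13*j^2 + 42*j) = j^4 + j^3 - 49*j^2 + 10*j + 192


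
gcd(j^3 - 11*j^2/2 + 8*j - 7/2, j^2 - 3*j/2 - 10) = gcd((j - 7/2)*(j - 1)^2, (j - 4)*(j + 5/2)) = 1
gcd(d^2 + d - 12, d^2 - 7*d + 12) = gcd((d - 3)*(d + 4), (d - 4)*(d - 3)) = d - 3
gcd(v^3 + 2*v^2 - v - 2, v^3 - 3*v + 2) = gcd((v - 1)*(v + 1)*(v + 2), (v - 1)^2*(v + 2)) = v^2 + v - 2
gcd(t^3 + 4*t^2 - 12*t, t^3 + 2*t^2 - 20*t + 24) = t^2 + 4*t - 12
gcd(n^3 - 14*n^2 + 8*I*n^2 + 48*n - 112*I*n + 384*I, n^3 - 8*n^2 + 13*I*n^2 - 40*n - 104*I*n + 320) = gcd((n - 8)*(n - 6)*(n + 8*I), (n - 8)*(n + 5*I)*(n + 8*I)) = n^2 + n*(-8 + 8*I) - 64*I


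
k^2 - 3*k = k*(k - 3)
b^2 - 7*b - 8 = (b - 8)*(b + 1)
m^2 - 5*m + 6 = (m - 3)*(m - 2)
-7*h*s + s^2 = s*(-7*h + s)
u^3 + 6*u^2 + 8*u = u*(u + 2)*(u + 4)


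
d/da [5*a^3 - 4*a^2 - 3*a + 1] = 15*a^2 - 8*a - 3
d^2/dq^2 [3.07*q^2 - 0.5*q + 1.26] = 6.14000000000000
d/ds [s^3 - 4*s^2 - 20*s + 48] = 3*s^2 - 8*s - 20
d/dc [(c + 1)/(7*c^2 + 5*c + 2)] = (7*c^2 + 5*c - (c + 1)*(14*c + 5) + 2)/(7*c^2 + 5*c + 2)^2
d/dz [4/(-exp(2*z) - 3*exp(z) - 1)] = (8*exp(z) + 12)*exp(z)/(exp(2*z) + 3*exp(z) + 1)^2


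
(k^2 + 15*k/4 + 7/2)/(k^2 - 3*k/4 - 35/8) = 2*(k + 2)/(2*k - 5)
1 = 1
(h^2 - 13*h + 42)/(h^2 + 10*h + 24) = (h^2 - 13*h + 42)/(h^2 + 10*h + 24)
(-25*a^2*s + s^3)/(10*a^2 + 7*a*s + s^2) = s*(-5*a + s)/(2*a + s)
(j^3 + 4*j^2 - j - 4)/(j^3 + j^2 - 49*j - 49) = (j^2 + 3*j - 4)/(j^2 - 49)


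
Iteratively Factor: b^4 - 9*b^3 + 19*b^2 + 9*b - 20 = (b - 1)*(b^3 - 8*b^2 + 11*b + 20) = (b - 4)*(b - 1)*(b^2 - 4*b - 5) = (b - 4)*(b - 1)*(b + 1)*(b - 5)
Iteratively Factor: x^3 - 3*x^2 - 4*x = (x - 4)*(x^2 + x) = x*(x - 4)*(x + 1)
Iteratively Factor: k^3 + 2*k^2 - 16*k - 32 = (k + 2)*(k^2 - 16) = (k - 4)*(k + 2)*(k + 4)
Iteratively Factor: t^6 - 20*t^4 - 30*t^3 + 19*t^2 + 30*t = (t)*(t^5 - 20*t^3 - 30*t^2 + 19*t + 30) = t*(t + 2)*(t^4 - 2*t^3 - 16*t^2 + 2*t + 15) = t*(t + 2)*(t + 3)*(t^3 - 5*t^2 - t + 5) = t*(t + 1)*(t + 2)*(t + 3)*(t^2 - 6*t + 5) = t*(t - 5)*(t + 1)*(t + 2)*(t + 3)*(t - 1)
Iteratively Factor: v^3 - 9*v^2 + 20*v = (v - 5)*(v^2 - 4*v) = (v - 5)*(v - 4)*(v)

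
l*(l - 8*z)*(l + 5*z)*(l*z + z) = l^4*z - 3*l^3*z^2 + l^3*z - 40*l^2*z^3 - 3*l^2*z^2 - 40*l*z^3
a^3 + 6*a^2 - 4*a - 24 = (a - 2)*(a + 2)*(a + 6)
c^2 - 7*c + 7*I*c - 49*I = (c - 7)*(c + 7*I)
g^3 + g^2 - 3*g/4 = g*(g - 1/2)*(g + 3/2)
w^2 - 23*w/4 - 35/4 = (w - 7)*(w + 5/4)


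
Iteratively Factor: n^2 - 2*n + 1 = (n - 1)*(n - 1)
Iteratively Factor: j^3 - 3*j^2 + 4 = (j - 2)*(j^2 - j - 2) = (j - 2)*(j + 1)*(j - 2)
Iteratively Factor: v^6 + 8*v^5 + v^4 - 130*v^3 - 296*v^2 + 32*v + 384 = (v - 4)*(v^5 + 12*v^4 + 49*v^3 + 66*v^2 - 32*v - 96) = (v - 4)*(v + 3)*(v^4 + 9*v^3 + 22*v^2 - 32) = (v - 4)*(v + 3)*(v + 4)*(v^3 + 5*v^2 + 2*v - 8) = (v - 4)*(v - 1)*(v + 3)*(v + 4)*(v^2 + 6*v + 8) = (v - 4)*(v - 1)*(v + 2)*(v + 3)*(v + 4)*(v + 4)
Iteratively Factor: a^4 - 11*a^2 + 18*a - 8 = (a - 1)*(a^3 + a^2 - 10*a + 8) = (a - 2)*(a - 1)*(a^2 + 3*a - 4) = (a - 2)*(a - 1)^2*(a + 4)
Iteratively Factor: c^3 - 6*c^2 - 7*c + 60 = (c + 3)*(c^2 - 9*c + 20) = (c - 5)*(c + 3)*(c - 4)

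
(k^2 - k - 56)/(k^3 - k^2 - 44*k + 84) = (k - 8)/(k^2 - 8*k + 12)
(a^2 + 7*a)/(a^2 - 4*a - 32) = a*(a + 7)/(a^2 - 4*a - 32)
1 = 1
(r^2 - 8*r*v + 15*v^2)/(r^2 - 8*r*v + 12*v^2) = (r^2 - 8*r*v + 15*v^2)/(r^2 - 8*r*v + 12*v^2)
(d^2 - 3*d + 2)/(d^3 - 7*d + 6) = 1/(d + 3)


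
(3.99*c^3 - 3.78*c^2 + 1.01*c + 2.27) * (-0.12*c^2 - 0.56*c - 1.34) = -0.4788*c^5 - 1.7808*c^4 - 3.351*c^3 + 4.2272*c^2 - 2.6246*c - 3.0418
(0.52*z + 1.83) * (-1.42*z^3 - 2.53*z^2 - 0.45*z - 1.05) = -0.7384*z^4 - 3.9142*z^3 - 4.8639*z^2 - 1.3695*z - 1.9215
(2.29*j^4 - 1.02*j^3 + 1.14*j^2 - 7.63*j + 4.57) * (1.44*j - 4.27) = 3.2976*j^5 - 11.2471*j^4 + 5.997*j^3 - 15.855*j^2 + 39.1609*j - 19.5139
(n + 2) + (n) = 2*n + 2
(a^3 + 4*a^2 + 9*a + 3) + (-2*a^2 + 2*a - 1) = a^3 + 2*a^2 + 11*a + 2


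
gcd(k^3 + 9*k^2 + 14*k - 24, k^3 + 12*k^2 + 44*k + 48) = k^2 + 10*k + 24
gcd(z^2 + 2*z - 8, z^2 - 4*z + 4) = z - 2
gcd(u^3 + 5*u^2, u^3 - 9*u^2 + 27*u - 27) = 1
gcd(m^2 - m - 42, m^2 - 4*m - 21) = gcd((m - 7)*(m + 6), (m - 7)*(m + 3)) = m - 7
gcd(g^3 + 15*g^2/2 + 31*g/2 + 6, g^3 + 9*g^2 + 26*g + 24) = g^2 + 7*g + 12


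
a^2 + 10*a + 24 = (a + 4)*(a + 6)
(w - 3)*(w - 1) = w^2 - 4*w + 3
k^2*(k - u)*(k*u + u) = k^4*u - k^3*u^2 + k^3*u - k^2*u^2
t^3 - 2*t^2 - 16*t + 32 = (t - 4)*(t - 2)*(t + 4)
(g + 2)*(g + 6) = g^2 + 8*g + 12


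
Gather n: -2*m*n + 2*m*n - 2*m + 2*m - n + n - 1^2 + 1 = 0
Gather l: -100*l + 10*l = -90*l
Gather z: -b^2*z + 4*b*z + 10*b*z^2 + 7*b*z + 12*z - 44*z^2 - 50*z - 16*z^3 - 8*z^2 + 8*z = -16*z^3 + z^2*(10*b - 52) + z*(-b^2 + 11*b - 30)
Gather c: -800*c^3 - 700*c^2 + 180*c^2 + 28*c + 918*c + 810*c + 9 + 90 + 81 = -800*c^3 - 520*c^2 + 1756*c + 180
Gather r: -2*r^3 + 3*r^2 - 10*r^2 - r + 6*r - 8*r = -2*r^3 - 7*r^2 - 3*r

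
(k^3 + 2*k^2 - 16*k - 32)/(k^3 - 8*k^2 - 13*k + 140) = (k^2 - 2*k - 8)/(k^2 - 12*k + 35)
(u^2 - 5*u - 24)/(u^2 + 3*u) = (u - 8)/u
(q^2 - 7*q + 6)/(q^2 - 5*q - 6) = (q - 1)/(q + 1)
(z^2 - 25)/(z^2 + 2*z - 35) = (z + 5)/(z + 7)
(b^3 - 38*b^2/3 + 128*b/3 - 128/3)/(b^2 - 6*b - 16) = (3*b^2 - 14*b + 16)/(3*(b + 2))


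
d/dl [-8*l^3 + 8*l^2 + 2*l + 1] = -24*l^2 + 16*l + 2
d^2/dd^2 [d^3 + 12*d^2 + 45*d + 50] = 6*d + 24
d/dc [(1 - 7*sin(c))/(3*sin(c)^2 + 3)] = -(2*sin(c) + 7*cos(c)^2)*cos(c)/(3*(sin(c)^2 + 1)^2)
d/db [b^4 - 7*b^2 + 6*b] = 4*b^3 - 14*b + 6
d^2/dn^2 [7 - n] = 0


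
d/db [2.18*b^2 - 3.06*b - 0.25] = 4.36*b - 3.06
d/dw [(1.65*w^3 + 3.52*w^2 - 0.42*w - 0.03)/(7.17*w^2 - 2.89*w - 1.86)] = (11.8305*w^4 - 9.53699999999999*w^3 - 16.3684*w^2 - 12.6642*w + 0.6945)/(51.4089*w^4 - 41.4426*w^3 - 18.3203*w^2 + 10.7508*w + 3.4596)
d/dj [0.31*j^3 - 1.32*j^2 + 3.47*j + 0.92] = 0.93*j^2 - 2.64*j + 3.47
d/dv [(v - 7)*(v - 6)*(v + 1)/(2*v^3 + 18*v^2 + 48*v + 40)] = (21*v^3 - 52*v^2 - 511*v - 214)/(2*(v^5 + 16*v^4 + 97*v^3 + 278*v^2 + 380*v + 200))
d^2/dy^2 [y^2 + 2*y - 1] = 2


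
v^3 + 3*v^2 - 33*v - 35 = (v - 5)*(v + 1)*(v + 7)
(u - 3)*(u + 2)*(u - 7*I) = u^3 - u^2 - 7*I*u^2 - 6*u + 7*I*u + 42*I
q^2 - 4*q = q*(q - 4)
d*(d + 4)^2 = d^3 + 8*d^2 + 16*d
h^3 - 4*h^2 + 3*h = h*(h - 3)*(h - 1)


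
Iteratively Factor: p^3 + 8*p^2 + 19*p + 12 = (p + 3)*(p^2 + 5*p + 4) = (p + 3)*(p + 4)*(p + 1)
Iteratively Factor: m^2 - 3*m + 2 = (m - 2)*(m - 1)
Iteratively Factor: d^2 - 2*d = (d - 2)*(d)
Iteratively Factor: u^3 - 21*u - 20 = (u - 5)*(u^2 + 5*u + 4) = (u - 5)*(u + 1)*(u + 4)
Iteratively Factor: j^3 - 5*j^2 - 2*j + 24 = (j - 3)*(j^2 - 2*j - 8) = (j - 4)*(j - 3)*(j + 2)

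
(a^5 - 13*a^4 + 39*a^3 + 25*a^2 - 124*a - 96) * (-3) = -3*a^5 + 39*a^4 - 117*a^3 - 75*a^2 + 372*a + 288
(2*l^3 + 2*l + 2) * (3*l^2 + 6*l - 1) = 6*l^5 + 12*l^4 + 4*l^3 + 18*l^2 + 10*l - 2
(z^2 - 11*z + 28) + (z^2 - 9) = 2*z^2 - 11*z + 19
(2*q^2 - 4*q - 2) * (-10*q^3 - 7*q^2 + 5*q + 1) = -20*q^5 + 26*q^4 + 58*q^3 - 4*q^2 - 14*q - 2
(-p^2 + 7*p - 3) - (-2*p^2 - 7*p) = p^2 + 14*p - 3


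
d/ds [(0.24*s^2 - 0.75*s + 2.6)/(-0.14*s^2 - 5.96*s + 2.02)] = (-1.5354*s^2 + 1.6976*s + 13.981)/(0.0196*s^4 + 1.6688*s^3 + 34.956*s^2 - 24.0784*s + 4.0804)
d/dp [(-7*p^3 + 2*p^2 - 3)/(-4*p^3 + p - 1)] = (p*(21*p - 4)*(4*p^3 - p + 1) - (12*p^2 - 1)*(7*p^3 - 2*p^2 + 3))/(4*p^3 - p + 1)^2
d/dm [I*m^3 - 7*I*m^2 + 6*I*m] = I*(3*m^2 - 14*m + 6)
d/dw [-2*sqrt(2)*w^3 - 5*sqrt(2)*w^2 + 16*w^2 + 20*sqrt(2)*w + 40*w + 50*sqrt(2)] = -6*sqrt(2)*w^2 - 10*sqrt(2)*w + 32*w + 20*sqrt(2) + 40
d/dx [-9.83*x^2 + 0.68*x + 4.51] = 0.68 - 19.66*x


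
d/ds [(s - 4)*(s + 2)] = 2*s - 2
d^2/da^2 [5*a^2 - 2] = 10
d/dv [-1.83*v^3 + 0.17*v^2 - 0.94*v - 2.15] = -5.49*v^2 + 0.34*v - 0.94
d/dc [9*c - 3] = 9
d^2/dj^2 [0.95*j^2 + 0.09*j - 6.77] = 1.90000000000000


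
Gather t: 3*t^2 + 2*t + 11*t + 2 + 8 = 3*t^2 + 13*t + 10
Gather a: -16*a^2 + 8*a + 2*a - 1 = -16*a^2 + 10*a - 1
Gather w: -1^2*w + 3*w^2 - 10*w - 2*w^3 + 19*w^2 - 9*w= -2*w^3 + 22*w^2 - 20*w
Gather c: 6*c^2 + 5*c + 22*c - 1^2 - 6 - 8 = 6*c^2 + 27*c - 15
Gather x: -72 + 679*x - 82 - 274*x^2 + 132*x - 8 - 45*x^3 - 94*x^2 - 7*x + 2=-45*x^3 - 368*x^2 + 804*x - 160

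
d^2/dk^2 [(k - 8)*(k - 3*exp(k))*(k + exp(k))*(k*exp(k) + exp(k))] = (k^4 - 8*k^3*exp(k) + k^3 - 27*k^2*exp(2*k) + 32*k^2*exp(k) - 38*k^2 + 153*k*exp(2*k) + 164*k*exp(k) - 74*k + 336*exp(2*k) + 92*exp(k) - 16)*exp(k)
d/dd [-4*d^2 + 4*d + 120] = 4 - 8*d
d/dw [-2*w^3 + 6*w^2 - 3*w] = -6*w^2 + 12*w - 3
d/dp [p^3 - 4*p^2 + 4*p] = 3*p^2 - 8*p + 4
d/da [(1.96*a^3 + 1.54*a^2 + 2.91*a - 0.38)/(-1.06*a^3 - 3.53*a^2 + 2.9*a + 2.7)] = (-5.2864*a^4 + 17.5372*a^3 + 29.4059*a^2 + 5.6332*a + 8.959)/(1.1236*a^6 + 7.4836*a^5 + 6.3129*a^4 - 26.198*a^3 - 10.652*a^2 + 15.66*a + 7.29)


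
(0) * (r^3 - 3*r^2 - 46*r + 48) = 0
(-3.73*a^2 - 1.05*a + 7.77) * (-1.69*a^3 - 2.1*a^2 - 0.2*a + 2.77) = 6.3037*a^5 + 9.6075*a^4 - 10.1803*a^3 - 26.4391*a^2 - 4.4625*a + 21.5229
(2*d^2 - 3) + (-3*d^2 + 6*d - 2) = -d^2 + 6*d - 5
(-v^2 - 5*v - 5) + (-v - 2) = -v^2 - 6*v - 7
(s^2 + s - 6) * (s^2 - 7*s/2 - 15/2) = s^4 - 5*s^3/2 - 17*s^2 + 27*s/2 + 45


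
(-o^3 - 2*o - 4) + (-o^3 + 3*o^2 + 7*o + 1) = -2*o^3 + 3*o^2 + 5*o - 3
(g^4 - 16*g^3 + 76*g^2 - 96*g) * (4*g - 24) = 4*g^5 - 88*g^4 + 688*g^3 - 2208*g^2 + 2304*g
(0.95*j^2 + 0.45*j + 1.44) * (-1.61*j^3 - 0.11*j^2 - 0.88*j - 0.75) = -1.5295*j^5 - 0.829*j^4 - 3.2039*j^3 - 1.2669*j^2 - 1.6047*j - 1.08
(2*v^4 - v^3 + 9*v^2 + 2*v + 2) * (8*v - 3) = 16*v^5 - 14*v^4 + 75*v^3 - 11*v^2 + 10*v - 6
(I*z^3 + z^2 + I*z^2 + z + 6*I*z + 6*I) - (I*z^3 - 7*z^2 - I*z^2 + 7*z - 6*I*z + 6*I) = 8*z^2 + 2*I*z^2 - 6*z + 12*I*z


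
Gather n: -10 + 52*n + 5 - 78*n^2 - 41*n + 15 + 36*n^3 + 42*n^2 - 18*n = 36*n^3 - 36*n^2 - 7*n + 10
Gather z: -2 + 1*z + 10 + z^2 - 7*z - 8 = z^2 - 6*z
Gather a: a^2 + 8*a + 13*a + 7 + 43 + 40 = a^2 + 21*a + 90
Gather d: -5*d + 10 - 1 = 9 - 5*d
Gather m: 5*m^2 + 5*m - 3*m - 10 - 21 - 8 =5*m^2 + 2*m - 39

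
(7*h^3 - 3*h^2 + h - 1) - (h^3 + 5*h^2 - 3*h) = 6*h^3 - 8*h^2 + 4*h - 1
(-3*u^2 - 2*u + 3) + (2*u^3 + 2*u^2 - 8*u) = 2*u^3 - u^2 - 10*u + 3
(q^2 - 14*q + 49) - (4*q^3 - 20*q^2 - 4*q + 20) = -4*q^3 + 21*q^2 - 10*q + 29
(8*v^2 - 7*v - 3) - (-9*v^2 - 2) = 17*v^2 - 7*v - 1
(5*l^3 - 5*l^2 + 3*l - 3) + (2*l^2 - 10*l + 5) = 5*l^3 - 3*l^2 - 7*l + 2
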